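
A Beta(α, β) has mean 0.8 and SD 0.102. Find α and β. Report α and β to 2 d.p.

α = 11.50, β = 2.88

First σ² = 0.010404. Setting α = μn, β = (1−μ)n with n = α+β,
μ(1−μ)/(n+1) = 0.010404 ⇒ n+1 = 0.16/0.010404 = 15.3787 ⇒ n = 14.3787.
Hence α = 0.8×14.3787 = 11.50, β = 0.2×14.3787 = 2.88.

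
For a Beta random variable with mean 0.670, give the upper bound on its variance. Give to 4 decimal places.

0.2211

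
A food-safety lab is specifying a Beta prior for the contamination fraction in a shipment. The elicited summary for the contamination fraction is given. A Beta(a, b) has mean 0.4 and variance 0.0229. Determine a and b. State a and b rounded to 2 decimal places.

a = 3.79, b = 5.69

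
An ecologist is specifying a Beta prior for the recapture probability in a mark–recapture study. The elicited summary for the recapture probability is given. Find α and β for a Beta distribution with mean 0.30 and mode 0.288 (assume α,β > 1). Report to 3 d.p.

α = 10.600, β = 24.733

Let s = α+β. Mean gives α = μs = 0.30s; mode gives (α−1)/(s−2) = 0.288.
Substituting: 0.30s − 1 = 0.288(s−2) = 0.288s − 0.576, so 0.012s = 0.424 and s = 35.3333.
Then α = 0.30×35.3333 = 10.600 and β = s−α = 24.733.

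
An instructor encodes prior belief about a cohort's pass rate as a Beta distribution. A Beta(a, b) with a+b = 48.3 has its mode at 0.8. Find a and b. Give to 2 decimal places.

a = 38.04, b = 10.26

Since the density peak of Beta(a,b) is at (a−1)/(a+b−2),
a = 1 + 0.8(48.3−2) = 38.04 and b = 48.3 − 38.04 = 10.26.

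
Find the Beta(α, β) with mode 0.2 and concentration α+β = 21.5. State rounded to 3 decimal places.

α = 4.900, β = 16.600

Mode = (α−1)/(κ−2) with κ = α+β, so α−1 = 0.2·19.5 = 3.900.
α = 4.900; β = κ − α = 16.600.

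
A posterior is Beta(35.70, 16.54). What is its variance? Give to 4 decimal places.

0.0041

Var = αβ/[(α+β)²(α+β+1)] = (35.70×16.54)/(52.24²×53.24) = 590.4780/145292.897024 = 0.0041.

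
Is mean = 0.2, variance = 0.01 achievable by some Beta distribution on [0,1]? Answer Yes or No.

Yes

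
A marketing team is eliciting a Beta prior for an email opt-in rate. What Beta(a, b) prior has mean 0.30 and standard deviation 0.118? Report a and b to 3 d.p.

a = 4.225, b = 9.857

σ² = 0.118² = 0.013924.
With s = a+b, Var = μ(1−μ)/(s+1), so s+1 = (0.30×0.70)/0.013924 = 15.0819 and s = 14.0819.
a = μs = 4.225, b = (1−μ)s = 9.857.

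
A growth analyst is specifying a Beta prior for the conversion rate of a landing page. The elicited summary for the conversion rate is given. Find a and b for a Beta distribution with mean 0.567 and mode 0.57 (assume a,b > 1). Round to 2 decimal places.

Let s = a+b. Mean gives a = μs = 0.567s; mode gives (a−1)/(s−2) = 0.57.
Substituting: 0.567s − 1 = 0.57(s−2) = 0.57s − 1.14, so -0.003s = -0.14 and s = 46.6667.
Then a = 0.567×46.6667 = 26.46 and b = s−a = 20.21.

a = 26.46, b = 20.21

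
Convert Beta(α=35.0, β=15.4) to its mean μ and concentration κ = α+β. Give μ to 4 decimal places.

μ = 0.6944, κ = 50.4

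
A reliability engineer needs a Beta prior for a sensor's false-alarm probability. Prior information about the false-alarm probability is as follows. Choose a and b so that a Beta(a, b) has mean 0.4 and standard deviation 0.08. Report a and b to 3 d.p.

σ² = 0.08² = 0.0064.
With s = a+b, Var = μ(1−μ)/(s+1), so s+1 = (0.4×0.6)/0.0064 = 37.5000 and s = 36.5000.
a = μs = 14.600, b = (1−μ)s = 21.900.

a = 14.600, b = 21.900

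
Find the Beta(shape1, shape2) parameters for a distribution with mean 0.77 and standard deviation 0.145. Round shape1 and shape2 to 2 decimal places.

First σ² = 0.021025. Setting shape1 = μn, shape2 = (1−μ)n with n = shape1+shape2,
μ(1−μ)/(n+1) = 0.021025 ⇒ n+1 = 0.1771/0.021025 = 8.4233 ⇒ n = 7.4233.
Hence shape1 = 0.77×7.4233 = 5.72, shape2 = 0.23×7.4233 = 1.71.

shape1 = 5.72, shape2 = 1.71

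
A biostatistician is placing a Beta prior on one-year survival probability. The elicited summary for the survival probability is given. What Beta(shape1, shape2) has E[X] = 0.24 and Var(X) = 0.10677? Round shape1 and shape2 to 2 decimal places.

shape1 = 0.17, shape2 = 0.54

Write ν = shape1+shape2; then shape1 = μν and Var = μ(1−μ)/(ν+1).
ν = μ(1−μ)/Var − 1 = 0.1824/0.10677 − 1 = 0.7083.
shape1 = 0.24·0.7083 = 0.17, shape2 = 0.76·0.7083 = 0.54.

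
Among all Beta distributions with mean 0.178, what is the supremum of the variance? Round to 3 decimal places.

Var = μ(1−μ)/(α+β+1), which approaches μ(1−μ) as α+β → 0.
So the supremum is μ(1−μ) = 0.178×0.822 = 0.146.

0.146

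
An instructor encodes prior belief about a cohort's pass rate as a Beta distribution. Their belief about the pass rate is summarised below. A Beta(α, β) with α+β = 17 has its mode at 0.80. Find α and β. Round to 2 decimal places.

α = 13.00, β = 4.00

For α,β>1 the mode is (α−1)/(α+β−2), so α = mode·(κ−2)+1 = 0.80×15+1 = 13.00.
And β = (1−mode)·(κ−2)+1 = 0.20×15+1 = 4.00.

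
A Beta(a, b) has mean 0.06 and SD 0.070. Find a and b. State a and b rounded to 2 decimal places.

a = 0.63, b = 9.88

Variance = 0.070² = 0.004900. The moment-matching identity a+b = μ(1−μ)/Var − 1 gives
a+b = 0.0564/0.004900 − 1 = 10.5102, so a = μ·10.5102 = 0.63 and b = (1−μ)·10.5102 = 9.88.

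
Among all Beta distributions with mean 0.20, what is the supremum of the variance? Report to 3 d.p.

For fixed mean μ the Beta variance is μ(1−μ)/(α+β+1), increasing as α+β decreases.
Its least upper bound (not attained) is μ(1−μ) = 0.20·0.80 = 0.160.

0.160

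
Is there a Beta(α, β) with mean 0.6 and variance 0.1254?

Yes

For any Beta, Var(X) < E[X]·(1−E[X]).
Here μ(1−μ) = 0.6×0.4 = 0.24, and 0.1254 < 0.24.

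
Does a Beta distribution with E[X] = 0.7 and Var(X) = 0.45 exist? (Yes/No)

The Beta variance bound is σ² < μ(1−μ).
Here μ(1−μ) = 0.7×0.3 = 0.21, and 0.45 ≥ 0.21.

No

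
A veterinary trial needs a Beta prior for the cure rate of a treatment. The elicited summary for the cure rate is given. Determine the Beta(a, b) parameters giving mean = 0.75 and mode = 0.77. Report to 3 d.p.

a = 20.250, b = 6.750

Let s = a+b. Mean gives a = μs = 0.75s; mode gives (a−1)/(s−2) = 0.77.
Substituting: 0.75s − 1 = 0.77(s−2) = 0.77s − 1.54, so -0.02s = -0.54 and s = 27.0000.
Then a = 0.75×27.0000 = 20.250 and b = s−a = 6.750.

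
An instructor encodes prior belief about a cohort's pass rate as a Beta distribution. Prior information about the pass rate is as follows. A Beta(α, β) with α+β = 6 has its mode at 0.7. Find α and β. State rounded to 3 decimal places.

α = 3.800, β = 2.200

Mode = (α−1)/(κ−2) with κ = α+β, so α−1 = 0.7·4 = 2.800.
α = 3.800; β = κ − α = 2.200.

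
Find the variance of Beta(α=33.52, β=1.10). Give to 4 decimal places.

Var = αβ/[(α+β)²(α+β+1)] = (33.52×1.10)/(34.62²×35.62) = 36.8720/42692.151528 = 0.0009.

0.0009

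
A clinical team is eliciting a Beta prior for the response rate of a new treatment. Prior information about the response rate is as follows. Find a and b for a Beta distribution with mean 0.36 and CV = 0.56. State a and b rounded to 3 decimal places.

a = 1.681, b = 2.988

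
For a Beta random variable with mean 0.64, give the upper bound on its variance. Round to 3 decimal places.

For fixed mean μ the Beta variance is μ(1−μ)/(α+β+1), increasing as α+β decreases.
Its least upper bound (not attained) is μ(1−μ) = 0.64·0.36 = 0.230.

0.230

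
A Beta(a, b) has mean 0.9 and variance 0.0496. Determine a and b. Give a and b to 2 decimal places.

a = 0.73, b = 0.08

Write ν = a+b; then a = μν and Var = μ(1−μ)/(ν+1).
ν = μ(1−μ)/Var − 1 = 0.09/0.0496 − 1 = 0.8145.
a = 0.9·0.8145 = 0.73, b = 0.1·0.8145 = 0.08.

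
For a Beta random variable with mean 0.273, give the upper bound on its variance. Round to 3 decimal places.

For fixed mean μ the Beta variance is μ(1−μ)/(α+β+1), increasing as α+β decreases.
Its least upper bound (not attained) is μ(1−μ) = 0.273·0.727 = 0.198.

0.198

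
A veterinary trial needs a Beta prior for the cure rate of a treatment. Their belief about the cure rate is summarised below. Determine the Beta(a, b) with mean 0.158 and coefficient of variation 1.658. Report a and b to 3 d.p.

a = 0.148, b = 0.790

Var = (CV·μ)² = (1.658×0.158)² = 0.068625.
a+b = μ(1−μ)/Var − 1 = 0.133036/0.068625 − 1 = 0.9386.
Thus a = 0.158·0.9386 = 0.148 and b = 0.842·0.9386 = 0.790.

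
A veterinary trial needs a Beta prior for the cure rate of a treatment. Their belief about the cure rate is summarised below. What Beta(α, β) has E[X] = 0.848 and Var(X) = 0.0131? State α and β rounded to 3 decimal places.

Let s = α+β. The Beta variance is μ(1−μ)/(s+1).
So s+1 = μ(1−μ)/σ² = (0.848×0.152)/0.0131 = 0.128896/0.0131 = 9.8394, giving s = 8.8394.
Then α = μs = 0.848×8.8394 = 7.496 and β = (1−μ)s = 0.152×8.8394 = 1.344.

α = 7.496, β = 1.344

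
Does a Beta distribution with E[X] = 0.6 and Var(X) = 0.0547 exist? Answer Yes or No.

Yes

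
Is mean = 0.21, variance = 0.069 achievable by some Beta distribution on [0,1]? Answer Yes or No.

Yes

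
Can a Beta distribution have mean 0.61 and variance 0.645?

The Beta variance bound is σ² < μ(1−μ).
Here μ(1−μ) = 0.61×0.39 = 0.2379, and 0.645 ≥ 0.2379.

No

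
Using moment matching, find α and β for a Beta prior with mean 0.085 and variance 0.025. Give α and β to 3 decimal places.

α = 0.179, β = 1.932

Write ν = α+β; then α = μν and Var = μ(1−μ)/(ν+1).
ν = μ(1−μ)/Var − 1 = 0.077775/0.025 − 1 = 2.1110.
α = 0.085·2.1110 = 0.179, β = 0.915·2.1110 = 1.932.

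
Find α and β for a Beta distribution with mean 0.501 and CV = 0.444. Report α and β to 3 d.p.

α = 2.030, β = 2.022

σ = CV·μ = 0.444×0.501 = 0.22244, so σ² = 0.049481.
s+1 = μ(1−μ)/σ² = 0.249999/0.049481 = 5.0524, so s = α+β = 4.0524.
α = μs = 2.030, β = (1−μ)s = 2.022.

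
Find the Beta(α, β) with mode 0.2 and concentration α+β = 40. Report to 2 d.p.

For α,β>1 the mode is (α−1)/(α+β−2), so α = mode·(κ−2)+1 = 0.2×38+1 = 8.60.
And β = (1−mode)·(κ−2)+1 = 0.8×38+1 = 31.40.

α = 8.60, β = 31.40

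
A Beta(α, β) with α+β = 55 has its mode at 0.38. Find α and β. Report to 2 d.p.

For α,β>1 the mode is (α−1)/(α+β−2), so α = mode·(κ−2)+1 = 0.38×53+1 = 21.14.
And β = (1−mode)·(κ−2)+1 = 0.62×53+1 = 33.86.

α = 21.14, β = 33.86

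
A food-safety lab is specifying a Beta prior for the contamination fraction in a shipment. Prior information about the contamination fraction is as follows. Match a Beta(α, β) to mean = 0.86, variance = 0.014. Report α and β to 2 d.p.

α = 6.54, β = 1.06

By moment matching, α+β = μ(1−μ)/σ² − 1 = (0.86·0.14)/0.014 − 1 = 8.6000 − 1 = 7.6000.
Since α/(α+β) = μ, α = 0.86·7.6000 = 6.54 and β = 0.14·7.6000 = 1.06.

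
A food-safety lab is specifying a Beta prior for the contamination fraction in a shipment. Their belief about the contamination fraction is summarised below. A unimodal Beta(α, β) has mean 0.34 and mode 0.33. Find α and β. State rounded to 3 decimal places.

α = 11.560, β = 22.440

Let s = α+β. Mean gives α = μs = 0.34s; mode gives (α−1)/(s−2) = 0.33.
Substituting: 0.34s − 1 = 0.33(s−2) = 0.33s − 0.66, so 0.01s = 0.34 and s = 34.0000.
Then α = 0.34×34.0000 = 11.560 and β = s−α = 22.440.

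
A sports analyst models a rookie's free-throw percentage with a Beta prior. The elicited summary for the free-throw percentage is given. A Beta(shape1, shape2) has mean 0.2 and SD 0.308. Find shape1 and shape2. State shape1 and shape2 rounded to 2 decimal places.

shape1 = 0.14, shape2 = 0.55

Variance = 0.308² = 0.094864. The moment-matching identity shape1+shape2 = μ(1−μ)/Var − 1 gives
shape1+shape2 = 0.16/0.094864 − 1 = 0.6866, so shape1 = μ·0.6866 = 0.14 and shape2 = (1−μ)·0.6866 = 0.55.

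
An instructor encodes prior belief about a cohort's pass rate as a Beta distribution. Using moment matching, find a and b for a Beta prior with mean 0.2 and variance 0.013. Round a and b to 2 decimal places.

By moment matching, a+b = μ(1−μ)/σ² − 1 = (0.2·0.8)/0.013 − 1 = 12.3077 − 1 = 11.3077.
Since a/(a+b) = μ, a = 0.2·11.3077 = 2.26 and b = 0.8·11.3077 = 9.05.

a = 2.26, b = 9.05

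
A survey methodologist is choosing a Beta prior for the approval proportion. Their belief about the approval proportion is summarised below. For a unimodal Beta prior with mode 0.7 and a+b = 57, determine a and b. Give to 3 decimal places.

Mode = (a−1)/(κ−2) with κ = a+b, so a−1 = 0.7·55 = 38.500.
a = 39.500; b = κ − a = 17.500.

a = 39.500, b = 17.500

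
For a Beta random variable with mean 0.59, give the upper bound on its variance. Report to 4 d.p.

0.2419

Var = μ(1−μ)/(α+β+1), which approaches μ(1−μ) as α+β → 0.
So the supremum is μ(1−μ) = 0.59×0.41 = 0.2419.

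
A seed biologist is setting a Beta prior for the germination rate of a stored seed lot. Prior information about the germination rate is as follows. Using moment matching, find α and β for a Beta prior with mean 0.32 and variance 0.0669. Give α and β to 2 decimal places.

Let s = α+β. The Beta variance is μ(1−μ)/(s+1).
So s+1 = μ(1−μ)/σ² = (0.32×0.68)/0.0669 = 0.2176/0.0669 = 3.2526, giving s = 2.2526.
Then α = μs = 0.32×2.2526 = 0.72 and β = (1−μ)s = 0.68×2.2526 = 1.53.

α = 0.72, β = 1.53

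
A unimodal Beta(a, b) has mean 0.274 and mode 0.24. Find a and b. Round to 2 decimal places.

a = 4.19, b = 11.10

Let s = a+b. Mean gives a = μs = 0.274s; mode gives (a−1)/(s−2) = 0.24.
Substituting: 0.274s − 1 = 0.24(s−2) = 0.24s − 0.48, so 0.034s = 0.52 and s = 15.2941.
Then a = 0.274×15.2941 = 4.19 and b = s−a = 11.10.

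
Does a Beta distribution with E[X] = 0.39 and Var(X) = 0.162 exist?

A Beta with mean μ has variance μ(1−μ)/(α+β+1) < μ(1−μ).
Here μ(1−μ) = 0.39×0.61 = 0.2379, and 0.162 < 0.2379.

Yes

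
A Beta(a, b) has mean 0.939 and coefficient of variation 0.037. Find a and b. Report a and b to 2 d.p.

a = 43.62, b = 2.83

Var = (CV·μ)² = (0.037×0.939)² = 0.001207.
a+b = μ(1−μ)/Var − 1 = 0.057279/0.001207 − 1 = 46.4527.
Thus a = 0.939·46.4527 = 43.62 and b = 0.061·46.4527 = 2.83.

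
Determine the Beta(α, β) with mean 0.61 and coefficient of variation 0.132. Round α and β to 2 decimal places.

α = 21.77, β = 13.92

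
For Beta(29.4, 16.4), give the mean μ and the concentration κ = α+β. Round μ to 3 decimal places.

μ = 0.642, κ = 45.8

κ = α+β = 29.4+16.4 = 45.8; μ = α/κ = 29.4/45.8 = 0.642.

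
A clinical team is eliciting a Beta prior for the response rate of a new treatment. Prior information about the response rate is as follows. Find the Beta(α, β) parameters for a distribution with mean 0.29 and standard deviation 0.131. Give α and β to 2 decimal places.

First σ² = 0.017161. Setting α = μn, β = (1−μ)n with n = α+β,
μ(1−μ)/(n+1) = 0.017161 ⇒ n+1 = 0.2059/0.017161 = 11.9981 ⇒ n = 10.9981.
Hence α = 0.29×10.9981 = 3.19, β = 0.71×10.9981 = 7.81.

α = 3.19, β = 7.81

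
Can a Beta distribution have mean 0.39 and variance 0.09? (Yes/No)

Yes

For any Beta, Var(X) < E[X]·(1−E[X]).
Here μ(1−μ) = 0.39×0.61 = 0.2379, and 0.09 < 0.2379.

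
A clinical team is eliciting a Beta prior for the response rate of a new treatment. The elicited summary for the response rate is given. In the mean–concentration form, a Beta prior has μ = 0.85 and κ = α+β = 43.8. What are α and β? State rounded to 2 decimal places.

α = 37.23, β = 6.57

Split κ in proportion μ : (1−μ): α = 0.85·43.8 = 37.23, β = 43.8 − 37.23 = 6.57.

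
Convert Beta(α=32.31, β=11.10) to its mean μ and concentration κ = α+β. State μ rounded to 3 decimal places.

μ = 0.744, κ = 43.41

κ = α+β = 32.31+11.10 = 43.41; μ = α/κ = 32.31/43.41 = 0.744.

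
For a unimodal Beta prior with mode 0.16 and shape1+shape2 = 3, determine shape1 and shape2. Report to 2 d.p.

Since the density peak of Beta(shape1,shape2) is at (shape1−1)/(shape1+shape2−2),
shape1 = 1 + 0.16(3−2) = 1.16 and shape2 = 3 − 1.16 = 1.84.

shape1 = 1.16, shape2 = 1.84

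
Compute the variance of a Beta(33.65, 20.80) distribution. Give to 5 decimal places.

μ = 33.65/54.45 = 0.617998; Var = μ(1−μ)/(α+β+1) = 0.2360764/55.45 = 0.00426.

0.00426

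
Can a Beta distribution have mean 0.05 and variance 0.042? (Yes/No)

A Beta with mean μ has variance μ(1−μ)/(α+β+1) < μ(1−μ).
Here μ(1−μ) = 0.05×0.95 = 0.0475, and 0.042 < 0.0475.

Yes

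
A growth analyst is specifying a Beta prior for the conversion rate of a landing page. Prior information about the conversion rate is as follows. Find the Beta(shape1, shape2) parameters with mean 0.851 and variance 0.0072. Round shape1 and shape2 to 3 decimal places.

shape1 = 14.136, shape2 = 2.475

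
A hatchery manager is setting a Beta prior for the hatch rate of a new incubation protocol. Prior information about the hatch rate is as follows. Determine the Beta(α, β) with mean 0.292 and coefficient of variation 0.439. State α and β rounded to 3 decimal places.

α = 3.382, β = 8.199

σ = CV·μ = 0.439×0.292 = 0.12819, so σ² = 0.016432.
s+1 = μ(1−μ)/σ² = 0.206736/0.016432 = 12.5812, so s = α+β = 11.5812.
α = μs = 3.382, β = (1−μ)s = 8.199.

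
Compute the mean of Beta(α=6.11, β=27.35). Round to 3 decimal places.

0.183

The Beta mean is α/(α+β) = 6.11/(6.11+27.35) = 0.183.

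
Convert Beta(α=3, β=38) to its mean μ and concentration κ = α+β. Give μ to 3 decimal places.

μ = 0.073, κ = 41

κ = α+β = 3+38 = 41; μ = α/κ = 3/41 = 0.073.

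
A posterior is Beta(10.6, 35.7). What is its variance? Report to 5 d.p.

α+β = 46.3 and αβ = 378.42, so Var = αβ/[(α+β)²(α+β+1)] = 378.42/101396.537 = 0.00373.

0.00373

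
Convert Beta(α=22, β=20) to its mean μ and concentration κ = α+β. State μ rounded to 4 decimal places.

μ = 0.5238, κ = 42

κ = α+β = 22+20 = 42; μ = α/κ = 22/42 = 0.5238.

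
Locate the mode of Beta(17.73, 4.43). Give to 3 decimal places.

0.830

The density x^(α−1)(1−x)^(β−1) is maximised at (α−1)/(α+β−2) = 16.73/20.16 = 0.830.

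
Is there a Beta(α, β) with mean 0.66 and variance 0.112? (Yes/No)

Yes

A Beta with mean μ has variance μ(1−μ)/(α+β+1) < μ(1−μ).
Here μ(1−μ) = 0.66×0.34 = 0.2244, and 0.112 < 0.2244.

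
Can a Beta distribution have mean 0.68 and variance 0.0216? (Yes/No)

Yes

For any Beta, Var(X) < E[X]·(1−E[X]).
Here μ(1−μ) = 0.68×0.32 = 0.2176, and 0.0216 < 0.2176.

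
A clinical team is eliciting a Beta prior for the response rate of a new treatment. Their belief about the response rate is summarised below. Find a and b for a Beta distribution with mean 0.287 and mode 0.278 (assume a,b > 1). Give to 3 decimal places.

a = 14.159, b = 35.175

Let s = a+b. Mean gives a = μs = 0.287s; mode gives (a−1)/(s−2) = 0.278.
Substituting: 0.287s − 1 = 0.278(s−2) = 0.278s − 0.556, so 0.009s = 0.444 and s = 49.3333.
Then a = 0.287×49.3333 = 14.159 and b = s−a = 35.175.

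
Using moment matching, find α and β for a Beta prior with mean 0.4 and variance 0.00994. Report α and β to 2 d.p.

α = 9.26, β = 13.89

By moment matching, α+β = μ(1−μ)/σ² − 1 = (0.4·0.6)/0.00994 − 1 = 24.1449 − 1 = 23.1449.
Since α/(α+β) = μ, α = 0.4·23.1449 = 9.26 and β = 0.6·23.1449 = 13.89.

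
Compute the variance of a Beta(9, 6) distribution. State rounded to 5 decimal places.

μ = 9/15 = 0.600000; Var = μ(1−μ)/(α+β+1) = 0.2400000/16 = 0.01500.

0.01500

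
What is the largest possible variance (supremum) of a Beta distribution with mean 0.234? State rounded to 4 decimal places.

For fixed mean μ the Beta variance is μ(1−μ)/(α+β+1), increasing as α+β decreases.
Its least upper bound (not attained) is μ(1−μ) = 0.234·0.766 = 0.1792.

0.1792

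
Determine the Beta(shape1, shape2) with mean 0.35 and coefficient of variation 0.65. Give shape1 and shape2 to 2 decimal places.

σ = CV·μ = 0.65×0.35 = 0.22750, so σ² = 0.051756.
s+1 = μ(1−μ)/σ² = 0.2275/0.051756 = 4.3956, so s = shape1+shape2 = 3.3956.
shape1 = μs = 1.19, shape2 = (1−μ)s = 2.21.

shape1 = 1.19, shape2 = 2.21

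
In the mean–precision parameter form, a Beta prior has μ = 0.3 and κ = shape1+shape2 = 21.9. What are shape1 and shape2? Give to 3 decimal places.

shape1 = 6.570, shape2 = 15.330

shape1 = μκ = 0.3×21.9 = 6.570 and shape2 = (1−μ)κ = 0.7×21.9 = 15.330.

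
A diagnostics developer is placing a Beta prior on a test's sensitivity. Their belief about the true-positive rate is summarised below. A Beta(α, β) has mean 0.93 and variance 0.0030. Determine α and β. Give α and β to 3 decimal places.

By moment matching, α+β = μ(1−μ)/σ² − 1 = (0.93·0.07)/0.0030 − 1 = 21.7000 − 1 = 20.7000.
Since α/(α+β) = μ, α = 0.93·20.7000 = 19.251 and β = 0.07·20.7000 = 1.449.

α = 19.251, β = 1.449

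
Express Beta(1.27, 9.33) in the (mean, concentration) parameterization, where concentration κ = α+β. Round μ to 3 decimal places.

μ = 0.120, κ = 10.60

κ = α+β = 1.27+9.33 = 10.60; μ = α/κ = 1.27/10.60 = 0.120.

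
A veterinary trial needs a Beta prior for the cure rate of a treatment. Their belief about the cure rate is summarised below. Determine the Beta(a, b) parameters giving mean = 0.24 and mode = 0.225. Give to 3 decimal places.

a = 8.800, b = 27.867

With s = a+b: μ = a/s and mode = (a−1)/(s−2). Eliminating a = μs,
μs − 1 = m(s−2) ⇒ s(μ−m) = 1−2m ⇒ s = 0.550/0.015 = 36.6667.
So a = μs = 8.800, b = (1−μ)s = 27.867.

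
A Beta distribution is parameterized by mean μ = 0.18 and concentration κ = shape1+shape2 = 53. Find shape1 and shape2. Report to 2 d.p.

shape1 = 9.54, shape2 = 43.46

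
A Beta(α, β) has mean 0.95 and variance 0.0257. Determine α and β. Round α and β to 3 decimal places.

Let s = α+β. The Beta variance is μ(1−μ)/(s+1).
So s+1 = μ(1−μ)/σ² = (0.95×0.05)/0.0257 = 0.0475/0.0257 = 1.8482, giving s = 0.8482.
Then α = μs = 0.95×0.8482 = 0.806 and β = (1−μ)s = 0.05×0.8482 = 0.042.

α = 0.806, β = 0.042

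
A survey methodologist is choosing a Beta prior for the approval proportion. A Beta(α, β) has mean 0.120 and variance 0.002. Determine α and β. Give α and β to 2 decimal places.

Let s = α+β. The Beta variance is μ(1−μ)/(s+1).
So s+1 = μ(1−μ)/σ² = (0.120×0.880)/0.002 = 0.105600/0.002 = 52.8000, giving s = 51.8000.
Then α = μs = 0.120×51.8000 = 6.22 and β = (1−μ)s = 0.880×51.8000 = 45.58.

α = 6.22, β = 45.58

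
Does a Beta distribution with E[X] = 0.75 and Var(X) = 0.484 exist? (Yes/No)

For any Beta, Var(X) < E[X]·(1−E[X]).
Here μ(1−μ) = 0.75×0.25 = 0.1875, and 0.484 ≥ 0.1875.

No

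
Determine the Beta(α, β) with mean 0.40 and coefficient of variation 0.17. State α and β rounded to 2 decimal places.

Var = (CV·μ)² = (0.17×0.40)² = 0.004624.
α+β = μ(1−μ)/Var − 1 = 0.2400/0.004624 − 1 = 50.9031.
Thus α = 0.40·50.9031 = 20.36 and β = 0.60·50.9031 = 30.54.

α = 20.36, β = 30.54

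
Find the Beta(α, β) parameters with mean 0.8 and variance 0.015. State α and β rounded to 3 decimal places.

Write ν = α+β; then α = μν and Var = μ(1−μ)/(ν+1).
ν = μ(1−μ)/Var − 1 = 0.16/0.015 − 1 = 9.6667.
α = 0.8·9.6667 = 7.733, β = 0.2·9.6667 = 1.933.

α = 7.733, β = 1.933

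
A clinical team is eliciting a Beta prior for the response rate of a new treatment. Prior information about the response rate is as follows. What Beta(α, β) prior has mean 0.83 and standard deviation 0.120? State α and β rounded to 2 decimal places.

α = 7.30, β = 1.50

First σ² = 0.014400. Setting α = μn, β = (1−μ)n with n = α+β,
μ(1−μ)/(n+1) = 0.014400 ⇒ n+1 = 0.1411/0.014400 = 9.7986 ⇒ n = 8.7986.
Hence α = 0.83×8.7986 = 7.30, β = 0.17×8.7986 = 1.50.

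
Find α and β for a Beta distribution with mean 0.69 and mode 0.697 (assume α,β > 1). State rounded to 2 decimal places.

α = 38.84, β = 17.45

Let s = α+β. Mean gives α = μs = 0.69s; mode gives (α−1)/(s−2) = 0.697.
Substituting: 0.69s − 1 = 0.697(s−2) = 0.697s − 1.394, so -0.007s = -0.394 and s = 56.2857.
Then α = 0.69×56.2857 = 38.84 and β = s−α = 17.45.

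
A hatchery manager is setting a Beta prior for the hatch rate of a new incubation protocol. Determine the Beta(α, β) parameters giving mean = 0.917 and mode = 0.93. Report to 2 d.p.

α = 60.66, β = 5.49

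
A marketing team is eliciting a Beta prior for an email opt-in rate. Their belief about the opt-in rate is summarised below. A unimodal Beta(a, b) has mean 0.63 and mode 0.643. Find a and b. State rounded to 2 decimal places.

a = 13.86, b = 8.14

Let s = a+b. Mean gives a = μs = 0.63s; mode gives (a−1)/(s−2) = 0.643.
Substituting: 0.63s − 1 = 0.643(s−2) = 0.643s − 1.286, so -0.013s = -0.286 and s = 22.0000.
Then a = 0.63×22.0000 = 13.86 and b = s−a = 8.14.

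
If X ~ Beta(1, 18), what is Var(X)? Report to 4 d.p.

μ = 1/19 = 0.052632; Var = μ(1−μ)/(α+β+1) = 0.0498615/20 = 0.0025.

0.0025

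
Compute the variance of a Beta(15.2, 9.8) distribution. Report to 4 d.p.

α+β = 25.0 and αβ = 148.96, so Var = αβ/[(α+β)²(α+β+1)] = 148.96/16250.000 = 0.0092.

0.0092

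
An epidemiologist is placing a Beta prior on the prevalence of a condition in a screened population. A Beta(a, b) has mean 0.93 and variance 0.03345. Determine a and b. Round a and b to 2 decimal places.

Write ν = a+b; then a = μν and Var = μ(1−μ)/(ν+1).
ν = μ(1−μ)/Var − 1 = 0.0651/0.03345 − 1 = 0.9462.
a = 0.93·0.9462 = 0.88, b = 0.07·0.9462 = 0.07.

a = 0.88, b = 0.07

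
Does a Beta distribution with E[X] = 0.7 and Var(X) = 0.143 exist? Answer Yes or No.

The Beta variance bound is σ² < μ(1−μ).
Here μ(1−μ) = 0.7×0.3 = 0.21, and 0.143 < 0.21.

Yes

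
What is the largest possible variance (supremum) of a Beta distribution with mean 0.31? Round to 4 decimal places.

For fixed mean μ the Beta variance is μ(1−μ)/(α+β+1), increasing as α+β decreases.
Its least upper bound (not attained) is μ(1−μ) = 0.31·0.69 = 0.2139.

0.2139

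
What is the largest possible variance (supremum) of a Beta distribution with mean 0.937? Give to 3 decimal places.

For fixed mean μ the Beta variance is μ(1−μ)/(α+β+1), increasing as α+β decreases.
Its least upper bound (not attained) is μ(1−μ) = 0.937·0.063 = 0.059.

0.059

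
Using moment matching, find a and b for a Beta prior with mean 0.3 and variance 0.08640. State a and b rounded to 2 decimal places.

a = 0.43, b = 1.00

Let s = a+b. The Beta variance is μ(1−μ)/(s+1).
So s+1 = μ(1−μ)/σ² = (0.3×0.7)/0.08640 = 0.21/0.08640 = 2.4306, giving s = 1.4306.
Then a = μs = 0.3×1.4306 = 0.43 and b = (1−μ)s = 0.7×1.4306 = 1.00.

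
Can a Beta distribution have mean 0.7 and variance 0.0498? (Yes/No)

Yes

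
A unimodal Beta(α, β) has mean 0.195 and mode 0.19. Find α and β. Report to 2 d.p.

α = 24.18, β = 99.82

Let s = α+β. Mean gives α = μs = 0.195s; mode gives (α−1)/(s−2) = 0.19.
Substituting: 0.195s − 1 = 0.19(s−2) = 0.19s − 0.38, so 0.005s = 0.62 and s = 124.0000.
Then α = 0.195×124.0000 = 24.18 and β = s−α = 99.82.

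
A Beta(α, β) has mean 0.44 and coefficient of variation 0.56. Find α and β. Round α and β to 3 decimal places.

α = 1.346, β = 1.713

σ = CV·μ = 0.56×0.44 = 0.24640, so σ² = 0.060713.
s+1 = μ(1−μ)/σ² = 0.2464/0.060713 = 4.0584, so s = α+β = 3.0584.
α = μs = 1.346, β = (1−μ)s = 1.713.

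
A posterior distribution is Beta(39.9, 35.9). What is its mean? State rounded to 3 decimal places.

The Beta mean is α/(α+β) = 39.9/(39.9+35.9) = 0.526.

0.526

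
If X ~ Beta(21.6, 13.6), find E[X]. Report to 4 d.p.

0.6136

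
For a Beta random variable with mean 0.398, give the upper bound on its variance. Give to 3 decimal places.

0.240

Var = μ(1−μ)/(α+β+1), which approaches μ(1−μ) as α+β → 0.
So the supremum is μ(1−μ) = 0.398×0.602 = 0.240.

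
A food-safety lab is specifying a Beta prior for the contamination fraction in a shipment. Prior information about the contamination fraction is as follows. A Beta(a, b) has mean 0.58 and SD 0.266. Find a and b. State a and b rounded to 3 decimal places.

First σ² = 0.070756. Setting a = μn, b = (1−μ)n with n = a+b,
μ(1−μ)/(n+1) = 0.070756 ⇒ n+1 = 0.2436/0.070756 = 3.4428 ⇒ n = 2.4428.
Hence a = 0.58×2.4428 = 1.417, b = 0.42×2.4428 = 1.026.

a = 1.417, b = 1.026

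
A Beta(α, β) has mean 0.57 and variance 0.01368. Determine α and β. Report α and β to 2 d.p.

α = 9.64, β = 7.27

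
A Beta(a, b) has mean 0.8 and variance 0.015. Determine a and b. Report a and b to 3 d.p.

a = 7.733, b = 1.933

By moment matching, a+b = μ(1−μ)/σ² − 1 = (0.8·0.2)/0.015 − 1 = 10.6667 − 1 = 9.6667.
Since a/(a+b) = μ, a = 0.8·9.6667 = 7.733 and b = 0.2·9.6667 = 1.933.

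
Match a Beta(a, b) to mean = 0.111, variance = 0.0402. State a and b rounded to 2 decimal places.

a = 0.16, b = 1.29

Write ν = a+b; then a = μν and Var = μ(1−μ)/(ν+1).
ν = μ(1−μ)/Var − 1 = 0.098679/0.0402 − 1 = 1.4547.
a = 0.111·1.4547 = 0.16, b = 0.889·1.4547 = 1.29.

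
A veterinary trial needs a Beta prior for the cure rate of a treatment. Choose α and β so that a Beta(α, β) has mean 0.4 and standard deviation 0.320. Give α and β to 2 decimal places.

σ² = 0.320² = 0.102400.
With s = α+β, Var = μ(1−μ)/(s+1), so s+1 = (0.4×0.6)/0.102400 = 2.3438 and s = 1.3438.
α = μs = 0.54, β = (1−μ)s = 0.81.

α = 0.54, β = 0.81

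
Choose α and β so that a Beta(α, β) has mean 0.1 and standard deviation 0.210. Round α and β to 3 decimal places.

Variance = 0.210² = 0.044100. The moment-matching identity α+β = μ(1−μ)/Var − 1 gives
α+β = 0.09/0.044100 − 1 = 1.0408, so α = μ·1.0408 = 0.104 and β = (1−μ)·1.0408 = 0.937.

α = 0.104, β = 0.937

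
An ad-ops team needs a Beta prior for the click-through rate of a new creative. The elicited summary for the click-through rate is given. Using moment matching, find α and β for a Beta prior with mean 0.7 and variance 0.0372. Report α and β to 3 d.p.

By moment matching, α+β = μ(1−μ)/σ² − 1 = (0.7·0.3)/0.0372 − 1 = 5.6452 − 1 = 4.6452.
Since α/(α+β) = μ, α = 0.7·4.6452 = 3.252 and β = 0.3·4.6452 = 1.394.

α = 3.252, β = 1.394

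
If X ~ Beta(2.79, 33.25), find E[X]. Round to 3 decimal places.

0.077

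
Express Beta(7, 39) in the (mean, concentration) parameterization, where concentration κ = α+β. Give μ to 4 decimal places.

κ = α+β = 7+39 = 46; μ = α/κ = 7/46 = 0.1522.

μ = 0.1522, κ = 46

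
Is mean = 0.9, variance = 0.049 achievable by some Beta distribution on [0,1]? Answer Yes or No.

For any Beta, Var(X) < E[X]·(1−E[X]).
Here μ(1−μ) = 0.9×0.1 = 0.09, and 0.049 < 0.09.

Yes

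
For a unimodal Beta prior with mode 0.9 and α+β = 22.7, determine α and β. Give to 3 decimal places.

α = 19.630, β = 3.070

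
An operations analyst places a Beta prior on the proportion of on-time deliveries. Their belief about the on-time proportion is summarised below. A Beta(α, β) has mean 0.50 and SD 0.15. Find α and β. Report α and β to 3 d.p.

α = 5.056, β = 5.056

σ² = 0.15² = 0.0225.
With s = α+β, Var = μ(1−μ)/(s+1), so s+1 = (0.50×0.50)/0.0225 = 11.1111 and s = 10.1111.
α = μs = 5.056, β = (1−μ)s = 5.056.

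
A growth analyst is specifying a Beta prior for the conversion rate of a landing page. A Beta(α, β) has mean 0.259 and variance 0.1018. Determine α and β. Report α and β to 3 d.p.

α = 0.229, β = 0.656

Let s = α+β. The Beta variance is μ(1−μ)/(s+1).
So s+1 = μ(1−μ)/σ² = (0.259×0.741)/0.1018 = 0.191919/0.1018 = 1.8853, giving s = 0.8853.
Then α = μs = 0.259×0.8853 = 0.229 and β = (1−μ)s = 0.741×0.8853 = 0.656.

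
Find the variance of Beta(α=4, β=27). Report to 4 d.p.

Var = αβ/[(α+β)²(α+β+1)] = (4×27)/(31²×32) = 108/30752 = 0.0035.

0.0035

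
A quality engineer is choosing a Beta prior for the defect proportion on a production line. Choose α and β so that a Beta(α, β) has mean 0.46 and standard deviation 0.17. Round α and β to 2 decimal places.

α = 3.49, β = 4.10

σ² = 0.17² = 0.0289.
With s = α+β, Var = μ(1−μ)/(s+1), so s+1 = (0.46×0.54)/0.0289 = 8.5952 and s = 7.5952.
α = μs = 3.49, β = (1−μ)s = 4.10.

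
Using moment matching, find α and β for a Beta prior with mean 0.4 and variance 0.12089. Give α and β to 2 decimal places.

α = 0.39, β = 0.59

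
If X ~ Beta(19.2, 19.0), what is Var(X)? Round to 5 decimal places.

Var = αβ/[(α+β)²(α+β+1)] = (19.2×19.0)/(38.2²×39.2) = 364.80/57202.208 = 0.00638.

0.00638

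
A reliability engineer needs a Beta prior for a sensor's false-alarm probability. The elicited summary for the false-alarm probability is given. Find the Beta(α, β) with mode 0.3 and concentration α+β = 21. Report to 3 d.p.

α = 6.700, β = 14.300

Mode = (α−1)/(κ−2) with κ = α+β, so α−1 = 0.3·19 = 5.700.
α = 6.700; β = κ − α = 14.300.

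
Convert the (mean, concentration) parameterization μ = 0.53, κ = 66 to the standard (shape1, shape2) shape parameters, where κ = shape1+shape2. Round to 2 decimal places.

shape1 = 34.98, shape2 = 31.02

shape1 = μκ = 0.53×66 = 34.98 and shape2 = (1−μ)κ = 0.47×66 = 31.02.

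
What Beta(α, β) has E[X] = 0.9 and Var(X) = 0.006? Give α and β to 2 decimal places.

By moment matching, α+β = μ(1−μ)/σ² − 1 = (0.9·0.1)/0.006 − 1 = 15.0000 − 1 = 14.0000.
Since α/(α+β) = μ, α = 0.9·14.0000 = 12.60 and β = 0.1·14.0000 = 1.40.

α = 12.60, β = 1.40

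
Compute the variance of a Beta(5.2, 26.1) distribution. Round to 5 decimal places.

α+β = 31.3 and αβ = 135.72, so Var = αβ/[(α+β)²(α+β+1)] = 135.72/31643.987 = 0.00429.

0.00429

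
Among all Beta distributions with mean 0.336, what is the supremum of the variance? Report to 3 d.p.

0.223

Var = μ(1−μ)/(α+β+1), which approaches μ(1−μ) as α+β → 0.
So the supremum is μ(1−μ) = 0.336×0.664 = 0.223.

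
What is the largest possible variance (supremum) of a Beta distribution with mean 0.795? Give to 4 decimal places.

For fixed mean μ the Beta variance is μ(1−μ)/(α+β+1), increasing as α+β decreases.
Its least upper bound (not attained) is μ(1−μ) = 0.795·0.205 = 0.1630.

0.1630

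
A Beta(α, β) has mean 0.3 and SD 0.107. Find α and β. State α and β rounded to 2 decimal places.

α = 5.20, β = 12.14

Variance = 0.107² = 0.011449. The moment-matching identity α+β = μ(1−μ)/Var − 1 gives
α+β = 0.21/0.011449 − 1 = 17.3422, so α = μ·17.3422 = 5.20 and β = (1−μ)·17.3422 = 12.14.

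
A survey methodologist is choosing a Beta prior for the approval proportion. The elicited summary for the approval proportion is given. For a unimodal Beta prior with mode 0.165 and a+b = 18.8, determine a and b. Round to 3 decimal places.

a = 3.772, b = 15.028

Mode = (a−1)/(κ−2) with κ = a+b, so a−1 = 0.165·16.8 = 2.772.
a = 3.772; b = κ − a = 15.028.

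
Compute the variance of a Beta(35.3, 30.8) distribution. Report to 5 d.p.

μ = 35.3/66.1 = 0.534039; Var = μ(1−μ)/(α+β+1) = 0.2488413/67.1 = 0.00371.

0.00371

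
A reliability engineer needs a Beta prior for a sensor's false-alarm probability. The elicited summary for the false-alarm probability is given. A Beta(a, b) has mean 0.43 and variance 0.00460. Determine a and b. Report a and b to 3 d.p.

Let s = a+b. The Beta variance is μ(1−μ)/(s+1).
So s+1 = μ(1−μ)/σ² = (0.43×0.57)/0.00460 = 0.2451/0.00460 = 53.2826, giving s = 52.2826.
Then a = μs = 0.43×52.2826 = 22.482 and b = (1−μ)s = 0.57×52.2826 = 29.801.

a = 22.482, b = 29.801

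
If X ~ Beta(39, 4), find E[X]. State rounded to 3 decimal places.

The Beta mean is α/(α+β) = 39/(39+4) = 0.907.

0.907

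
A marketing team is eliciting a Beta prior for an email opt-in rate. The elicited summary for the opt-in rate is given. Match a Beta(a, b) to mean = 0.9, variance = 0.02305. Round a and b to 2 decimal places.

a = 2.61, b = 0.29

Write ν = a+b; then a = μν and Var = μ(1−μ)/(ν+1).
ν = μ(1−μ)/Var − 1 = 0.09/0.02305 − 1 = 2.9046.
a = 0.9·2.9046 = 2.61, b = 0.1·2.9046 = 0.29.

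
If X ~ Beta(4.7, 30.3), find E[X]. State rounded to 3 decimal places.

0.134

E[X] = α/(α+β) = 4.7/35.0 = 0.134.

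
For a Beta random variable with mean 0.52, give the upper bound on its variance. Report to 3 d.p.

0.250

For fixed mean μ the Beta variance is μ(1−μ)/(α+β+1), increasing as α+β decreases.
Its least upper bound (not attained) is μ(1−μ) = 0.52·0.48 = 0.250.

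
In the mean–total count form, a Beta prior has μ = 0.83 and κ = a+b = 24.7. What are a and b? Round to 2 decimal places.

a = 20.50, b = 4.20

Split κ in proportion μ : (1−μ): a = 0.83·24.7 = 20.50, b = 24.7 − 20.50 = 4.20.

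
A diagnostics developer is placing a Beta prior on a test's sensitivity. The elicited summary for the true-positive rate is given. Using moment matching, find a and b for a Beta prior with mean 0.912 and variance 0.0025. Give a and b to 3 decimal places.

a = 28.365, b = 2.737

By moment matching, a+b = μ(1−μ)/σ² − 1 = (0.912·0.088)/0.0025 − 1 = 32.1024 − 1 = 31.1024.
Since a/(a+b) = μ, a = 0.912·31.1024 = 28.365 and b = 0.088·31.1024 = 2.737.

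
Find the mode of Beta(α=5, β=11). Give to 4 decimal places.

With α,β > 1, mode = (α−1)/(α+β−2) = 4/14 = 0.2857.

0.2857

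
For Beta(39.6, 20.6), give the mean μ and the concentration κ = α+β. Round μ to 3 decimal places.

κ = α+β = 39.6+20.6 = 60.2; μ = α/κ = 39.6/60.2 = 0.658.

μ = 0.658, κ = 60.2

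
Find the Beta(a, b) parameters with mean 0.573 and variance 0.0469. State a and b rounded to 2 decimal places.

By moment matching, a+b = μ(1−μ)/σ² − 1 = (0.573·0.427)/0.0469 − 1 = 5.2169 − 1 = 4.2169.
Since a/(a+b) = μ, a = 0.573·4.2169 = 2.42 and b = 0.427·4.2169 = 1.80.

a = 2.42, b = 1.80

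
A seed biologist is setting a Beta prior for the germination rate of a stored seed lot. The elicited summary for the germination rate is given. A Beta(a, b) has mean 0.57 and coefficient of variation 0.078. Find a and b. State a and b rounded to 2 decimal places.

a = 70.11, b = 52.89

σ = CV·μ = 0.078×0.57 = 0.04446, so σ² = 0.001977.
s+1 = μ(1−μ)/σ² = 0.2451/0.001977 = 123.9951, so s = a+b = 122.9951.
a = μs = 70.11, b = (1−μ)s = 52.89.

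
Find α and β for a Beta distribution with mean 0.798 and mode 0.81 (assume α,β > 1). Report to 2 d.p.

α = 41.23, β = 10.44

With s = α+β: μ = α/s and mode = (α−1)/(s−2). Eliminating α = μs,
μs − 1 = m(s−2) ⇒ s(μ−m) = 1−2m ⇒ s = -0.62/-0.012 = 51.6667.
So α = μs = 41.23, β = (1−μ)s = 10.44.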